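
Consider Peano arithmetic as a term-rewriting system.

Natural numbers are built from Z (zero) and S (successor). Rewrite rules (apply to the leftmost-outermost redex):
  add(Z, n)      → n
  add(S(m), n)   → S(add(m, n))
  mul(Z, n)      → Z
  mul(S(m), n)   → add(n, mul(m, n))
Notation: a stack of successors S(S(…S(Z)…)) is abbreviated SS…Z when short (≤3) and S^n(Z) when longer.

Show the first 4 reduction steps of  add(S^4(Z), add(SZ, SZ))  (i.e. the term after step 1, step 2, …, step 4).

Answer: after 4 steps: S(S(S(S(add(Z, add(SZ, SZ))))))

Reduction:
  start: add(S^4(Z), add(SZ, SZ))
  step 1: S(add(SSSZ, add(SZ, SZ)))
  step 2: S(S(add(SSZ, add(SZ, SZ))))
  step 3: S(S(S(add(SZ, add(SZ, SZ)))))
  step 4: S(S(S(S(add(Z, add(SZ, SZ))))))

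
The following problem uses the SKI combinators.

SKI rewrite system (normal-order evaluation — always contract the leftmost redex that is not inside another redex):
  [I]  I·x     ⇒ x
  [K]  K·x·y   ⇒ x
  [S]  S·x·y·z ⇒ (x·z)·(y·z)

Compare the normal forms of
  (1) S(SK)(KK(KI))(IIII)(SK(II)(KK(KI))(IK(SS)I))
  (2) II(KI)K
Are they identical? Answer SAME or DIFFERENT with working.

Answer: SAME — A ⇓ I, B ⇓ I

Derivation:
Term A:
  start: S(SK)(KK(KI))(IIII)(SK(II)(KK(KI))(IK(SS)I))
  [1] SK(IIII)(KK(KI)(IIII))(SK(II)(KK(KI))(IK(SS)I))
  [2] K(KK(KI)(IIII))(IIII(KK(KI)(IIII)))(SK(II)(KK(KI))(IK(SS)I))
  [3] KK(KI)(IIII)(SK(II)(KK(KI))(IK(SS)I))
  [4] K(IIII)(SK(II)(KK(KI))(IK(SS)I))
  [5] IIII
  [6] III
  [7] II
  [8] I

Term B:
  start: II(KI)K
  [1] I(KI)K
  [2] KIK
  [3] I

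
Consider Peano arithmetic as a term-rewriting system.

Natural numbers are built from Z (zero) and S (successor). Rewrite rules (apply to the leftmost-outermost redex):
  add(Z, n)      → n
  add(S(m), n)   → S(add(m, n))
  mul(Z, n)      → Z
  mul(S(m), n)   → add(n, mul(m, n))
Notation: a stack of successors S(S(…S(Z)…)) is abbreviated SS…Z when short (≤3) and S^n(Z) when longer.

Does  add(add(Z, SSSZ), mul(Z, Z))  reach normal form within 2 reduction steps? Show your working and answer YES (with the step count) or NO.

  start: add(add(Z, SSSZ), mul(Z, Z))
  →1  add(SSSZ, mul(Z, Z))
  →2  S(add(SSZ, mul(Z, Z)))

Answer: NO — after 2 steps the term is S(add(SSZ, mul(Z, Z))), not yet normal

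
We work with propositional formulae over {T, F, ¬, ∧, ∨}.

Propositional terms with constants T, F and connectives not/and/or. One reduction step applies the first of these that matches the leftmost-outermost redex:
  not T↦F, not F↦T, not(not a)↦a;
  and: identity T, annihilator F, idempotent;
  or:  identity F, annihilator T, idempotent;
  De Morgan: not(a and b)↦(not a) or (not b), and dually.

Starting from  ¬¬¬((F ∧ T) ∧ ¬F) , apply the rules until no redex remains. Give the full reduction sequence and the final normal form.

  start: ¬¬¬((F ∧ T) ∧ ¬F)
  [1] ¬((F ∧ T) ∧ ¬F)
  [2] ¬(F ∧ T) ∨ ¬¬F
  [3] (¬F ∨ ¬T) ∨ ¬¬F
  [4] (T ∨ ¬T) ∨ ¬¬F
  [5] T ∨ ¬¬F
  [6] T

Answer: normal form = T  (in 6 steps)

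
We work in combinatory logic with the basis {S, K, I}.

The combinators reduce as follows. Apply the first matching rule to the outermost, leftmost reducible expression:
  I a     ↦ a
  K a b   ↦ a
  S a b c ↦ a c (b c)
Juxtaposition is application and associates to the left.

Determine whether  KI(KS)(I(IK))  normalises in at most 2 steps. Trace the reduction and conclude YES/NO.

  start: KI(KS)(I(IK))
  [1] I(I(IK))
  [2] I(IK)

Answer: NO — after 2 steps the term is I(IK), not yet normal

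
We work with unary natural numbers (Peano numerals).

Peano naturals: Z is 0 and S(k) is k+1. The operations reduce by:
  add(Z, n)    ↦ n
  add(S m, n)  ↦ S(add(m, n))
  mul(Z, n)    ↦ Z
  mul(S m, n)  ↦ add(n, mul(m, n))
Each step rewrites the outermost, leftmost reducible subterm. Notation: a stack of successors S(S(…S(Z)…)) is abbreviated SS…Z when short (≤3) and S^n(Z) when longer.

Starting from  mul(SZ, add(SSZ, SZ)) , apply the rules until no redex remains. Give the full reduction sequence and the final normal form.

  start: mul(SZ, add(SSZ, SZ))
  step 1: add(add(SSZ, SZ), mul(Z, add(SSZ, SZ)))
  step 2: add(S(add(SZ, SZ)), mul(Z, add(SSZ, SZ)))
  step 3: S(add(add(SZ, SZ), mul(Z, add(SSZ, SZ))))
  step 4: S(add(S(add(Z, SZ)), mul(Z, add(SSZ, SZ))))
  step 5: S(S(add(add(Z, SZ), mul(Z, add(SSZ, SZ)))))
  step 6: S(S(add(SZ, mul(Z, add(SSZ, SZ)))))
  step 7: S(S(S(add(Z, mul(Z, add(SSZ, SZ))))))
  step 8: S(S(S(mul(Z, add(SSZ, SZ)))))
  step 9: SSSZ

Answer: normal form = SSSZ  (in 9 steps)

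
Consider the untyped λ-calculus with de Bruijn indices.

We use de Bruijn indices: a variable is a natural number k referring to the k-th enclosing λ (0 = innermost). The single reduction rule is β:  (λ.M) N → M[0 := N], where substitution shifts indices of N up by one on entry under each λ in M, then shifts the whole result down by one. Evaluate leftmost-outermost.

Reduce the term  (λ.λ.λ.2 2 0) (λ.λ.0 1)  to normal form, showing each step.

Answer: normal form = λ.λ.0 (λ.λ.0 1)  (in 3 steps)

Derivation:
  start: (λ.λ.λ.2 2 0) (λ.λ.0 1)
  →1  λ.λ.(λ.λ.0 1) (λ.λ.0 1) 0
  →2  λ.λ.(λ.0 (λ.λ.0 1)) 0
  →3  λ.λ.0 (λ.λ.0 1)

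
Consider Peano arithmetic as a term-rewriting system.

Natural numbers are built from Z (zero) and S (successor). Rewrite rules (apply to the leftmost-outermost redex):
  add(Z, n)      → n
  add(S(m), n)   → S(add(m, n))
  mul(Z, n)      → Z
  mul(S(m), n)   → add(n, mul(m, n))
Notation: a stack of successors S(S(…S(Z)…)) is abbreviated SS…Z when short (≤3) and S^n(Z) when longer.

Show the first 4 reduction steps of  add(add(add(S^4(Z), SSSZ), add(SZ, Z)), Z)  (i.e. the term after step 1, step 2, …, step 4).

Answer: after 4 steps: S(add(add(S(add(SSZ, SSSZ)), add(SZ, Z)), Z))

Derivation:
  start: add(add(add(S^4(Z), SSSZ), add(SZ, Z)), Z)
  step 1: add(add(S(add(SSSZ, SSSZ)), add(SZ, Z)), Z)
  step 2: add(S(add(add(SSSZ, SSSZ), add(SZ, Z))), Z)
  step 3: S(add(add(add(SSSZ, SSSZ), add(SZ, Z)), Z))
  step 4: S(add(add(S(add(SSZ, SSSZ)), add(SZ, Z)), Z))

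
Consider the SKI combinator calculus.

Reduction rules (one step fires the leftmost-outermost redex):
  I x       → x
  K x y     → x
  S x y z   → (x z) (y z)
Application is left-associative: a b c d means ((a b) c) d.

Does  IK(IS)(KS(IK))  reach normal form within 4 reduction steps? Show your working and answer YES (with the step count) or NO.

Answer: YES — reaches normal form S in 3 ≤ 4 steps

Working:
  start: IK(IS)(KS(IK))
  step 1: K(IS)(KS(IK))
  step 2: IS
  step 3: S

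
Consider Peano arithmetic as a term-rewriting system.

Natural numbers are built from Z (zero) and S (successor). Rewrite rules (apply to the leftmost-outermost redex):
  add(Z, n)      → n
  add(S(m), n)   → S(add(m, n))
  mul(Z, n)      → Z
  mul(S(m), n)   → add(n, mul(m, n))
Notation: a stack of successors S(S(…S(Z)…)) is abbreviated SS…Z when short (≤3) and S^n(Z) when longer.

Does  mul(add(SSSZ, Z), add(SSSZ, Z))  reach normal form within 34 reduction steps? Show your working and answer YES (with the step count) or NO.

  start: mul(add(SSSZ, Z), add(SSSZ, Z))
  [1] mul(S(add(SSZ, Z)), add(SSSZ, Z))
  [2] add(add(SSSZ, Z), mul(add(SSZ, Z), add(SSSZ, Z)))
  [3] add(S(add(SSZ, Z)), mul(add(SSZ, Z), add(SSSZ, Z)))
  [4] S(add(add(SSZ, Z), mul(add(SSZ, Z), add(SSSZ, Z))))
  [5] S(add(S(add(SZ, Z)), mul(add(SSZ, Z), add(SSSZ, Z))))
  [6] S(S(add(add(SZ, Z), mul(add(SSZ, Z), add(SSSZ, Z)))))
  [7] S(S(add(S(add(Z, Z)), mul(add(SSZ, Z), add(SSSZ, Z)))))
  [8] S(S(S(add(add(Z, Z), mul(add(SSZ, Z), add(SSSZ, Z))))))
  [9] S(S(S(add(Z, mul(add(SSZ, Z), add(SSSZ, Z))))))
  [10] S(S(S(mul(add(SSZ, Z), add(SSSZ, Z)))))
  [11] S(S(S(mul(S(add(SZ, Z)), add(SSSZ, Z)))))
  [12] S(S(S(add(add(SSSZ, Z), mul(add(SZ, Z), add(SSSZ, Z))))))
  [13] S(S(S(add(S(add(SSZ, Z)), mul(add(SZ, Z), add(SSSZ, Z))))))
  [14] S(S(S(S(add(add(SSZ, Z), mul(add(SZ, Z), add(SSSZ, Z)))))))
  [15] S(S(S(S(add(S(add(SZ, Z)), mul(add(SZ, Z), add(SSSZ, Z)))))))
  [16] S(S(S(S(S(add(add(SZ, Z), mul(add(SZ, Z), add(SSSZ, Z))))))))
  [17] S(S(S(S(S(add(S(add(Z, Z)), mul(add(SZ, Z), add(SSSZ, Z))))))))
  [18] S(S(S(S(S(S(add(add(Z, Z), mul(add(SZ, Z), add(SSSZ, Z)))))))))
  [19] S(S(S(S(S(S(add(Z, mul(add(SZ, Z), add(SSSZ, Z)))))))))
  [20] S(S(S(S(S(S(mul(add(SZ, Z), add(SSSZ, Z))))))))
  [21] S(S(S(S(S(S(mul(S(add(Z, Z)), add(SSSZ, Z))))))))
  [22] S(S(S(S(S(S(add(add(SSSZ, Z), mul(add(Z, Z), add(SSSZ, Z)))))))))
  [23] S(S(S(S(S(S(add(S(add(SSZ, Z)), mul(add(Z, Z), add(SSSZ, Z)))))))))
  [24] S(S(S(S(S(S(S(add(add(SSZ, Z), mul(add(Z, Z), add(SSSZ, Z))))))))))
  [25] S(S(S(S(S(S(S(add(S(add(SZ, Z)), mul(add(Z, Z), add(SSSZ, Z))))))))))
  [26] S(S(S(S(S(S(S(S(add(add(SZ, Z), mul(add(Z, Z), add(SSSZ, Z)))))))))))
  [27] S(S(S(S(S(S(S(S(add(S(add(Z, Z)), mul(add(Z, Z), add(SSSZ, Z)))))))))))
  [28] S(S(S(S(S(S(S(S(S(add(add(Z, Z), mul(add(Z, Z), add(SSSZ, Z))))))))))))
  [29] S(S(S(S(S(S(S(S(S(add(Z, mul(add(Z, Z), add(SSSZ, Z))))))))))))
  [30] S(S(S(S(S(S(S(S(S(mul(add(Z, Z), add(SSSZ, Z)))))))))))
  [31] S(S(S(S(S(S(S(S(S(mul(Z, add(SSSZ, Z)))))))))))
  [32] S^9(Z)

Answer: YES — reaches normal form S^9(Z) in 32 ≤ 34 steps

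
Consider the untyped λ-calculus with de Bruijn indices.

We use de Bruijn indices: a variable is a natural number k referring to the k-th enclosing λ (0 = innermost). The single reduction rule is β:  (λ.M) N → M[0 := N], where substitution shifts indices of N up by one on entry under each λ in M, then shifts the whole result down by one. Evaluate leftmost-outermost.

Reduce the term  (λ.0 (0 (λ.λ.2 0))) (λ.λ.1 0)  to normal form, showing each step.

Answer: normal form = λ.λ.λ.1 0  (in 6 steps)

Reduction:
  start: (λ.0 (0 (λ.λ.2 0))) (λ.λ.1 0)
  [1] (λ.λ.1 0) ((λ.λ.1 0) (λ.λ.(λ.λ.1 0) 0))
  [2] λ.(λ.λ.1 0) (λ.λ.(λ.λ.1 0) 0) 0
  [3] λ.(λ.(λ.λ.(λ.λ.1 0) 0) 0) 0
  [4] λ.(λ.λ.(λ.λ.1 0) 0) 0
  [5] λ.λ.(λ.λ.1 0) 0
  [6] λ.λ.λ.1 0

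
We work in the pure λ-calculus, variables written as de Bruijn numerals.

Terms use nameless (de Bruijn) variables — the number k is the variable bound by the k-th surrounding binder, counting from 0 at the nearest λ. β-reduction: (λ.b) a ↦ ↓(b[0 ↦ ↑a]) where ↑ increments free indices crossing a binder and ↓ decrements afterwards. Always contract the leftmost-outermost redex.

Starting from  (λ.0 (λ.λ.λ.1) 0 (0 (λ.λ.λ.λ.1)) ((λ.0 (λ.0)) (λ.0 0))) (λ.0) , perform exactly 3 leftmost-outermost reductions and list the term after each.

Answer: after 3 steps: (λ.λ.1) ((λ.0) (λ.λ.λ.λ.1)) ((λ.0 (λ.0)) (λ.0 0))

Derivation:
  start: (λ.0 (λ.λ.λ.1) 0 (0 (λ.λ.λ.λ.1)) ((λ.0 (λ.0)) (λ.0 0))) (λ.0)
  step 1: (λ.0) (λ.λ.λ.1) (λ.0) ((λ.0) (λ.λ.λ.λ.1)) ((λ.0 (λ.0)) (λ.0 0))
  step 2: (λ.λ.λ.1) (λ.0) ((λ.0) (λ.λ.λ.λ.1)) ((λ.0 (λ.0)) (λ.0 0))
  step 3: (λ.λ.1) ((λ.0) (λ.λ.λ.λ.1)) ((λ.0 (λ.0)) (λ.0 0))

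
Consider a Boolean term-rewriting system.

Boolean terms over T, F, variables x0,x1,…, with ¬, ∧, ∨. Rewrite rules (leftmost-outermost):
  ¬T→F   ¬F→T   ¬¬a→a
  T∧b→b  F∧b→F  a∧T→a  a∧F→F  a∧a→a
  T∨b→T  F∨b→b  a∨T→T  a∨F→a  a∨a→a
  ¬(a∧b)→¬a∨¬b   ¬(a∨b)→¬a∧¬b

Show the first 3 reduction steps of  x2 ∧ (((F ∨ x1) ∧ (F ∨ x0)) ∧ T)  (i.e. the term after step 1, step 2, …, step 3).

  start: x2 ∧ (((F ∨ x1) ∧ (F ∨ x0)) ∧ T)
  [1] x2 ∧ ((F ∨ x1) ∧ (F ∨ x0))
  [2] x2 ∧ (x1 ∧ (F ∨ x0))
  [3] x2 ∧ (x1 ∧ x0)

Answer: after 3 steps: x2 ∧ (x1 ∧ x0)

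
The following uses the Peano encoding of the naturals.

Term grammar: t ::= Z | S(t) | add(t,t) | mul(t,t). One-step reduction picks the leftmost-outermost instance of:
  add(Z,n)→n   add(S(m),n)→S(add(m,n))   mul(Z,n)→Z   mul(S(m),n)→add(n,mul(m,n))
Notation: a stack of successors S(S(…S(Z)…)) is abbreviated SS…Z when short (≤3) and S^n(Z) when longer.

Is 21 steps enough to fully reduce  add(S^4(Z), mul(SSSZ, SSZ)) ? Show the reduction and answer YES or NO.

Answer: YES — reaches normal form S^10(Z) in 18 ≤ 21 steps

Reduction:
  start: add(S^4(Z), mul(SSSZ, SSZ))
  →1  S(add(SSSZ, mul(SSSZ, SSZ)))
  →2  S(S(add(SSZ, mul(SSSZ, SSZ))))
  →3  S(S(S(add(SZ, mul(SSSZ, SSZ)))))
  →4  S(S(S(S(add(Z, mul(SSSZ, SSZ))))))
  →5  S(S(S(S(mul(SSSZ, SSZ)))))
  →6  S(S(S(S(add(SSZ, mul(SSZ, SSZ))))))
  →7  S(S(S(S(S(add(SZ, mul(SSZ, SSZ)))))))
  →8  S(S(S(S(S(S(add(Z, mul(SSZ, SSZ))))))))
  →9  S(S(S(S(S(S(mul(SSZ, SSZ)))))))
  →10  S(S(S(S(S(S(add(SSZ, mul(SZ, SSZ))))))))
  →11  S(S(S(S(S(S(S(add(SZ, mul(SZ, SSZ)))))))))
  →12  S(S(S(S(S(S(S(S(add(Z, mul(SZ, SSZ))))))))))
  →13  S(S(S(S(S(S(S(S(mul(SZ, SSZ)))))))))
  →14  S(S(S(S(S(S(S(S(add(SSZ, mul(Z, SSZ))))))))))
  →15  S(S(S(S(S(S(S(S(S(add(SZ, mul(Z, SSZ)))))))))))
  →16  S(S(S(S(S(S(S(S(S(S(add(Z, mul(Z, SSZ))))))))))))
  →17  S(S(S(S(S(S(S(S(S(S(mul(Z, SSZ)))))))))))
  →18  S^10(Z)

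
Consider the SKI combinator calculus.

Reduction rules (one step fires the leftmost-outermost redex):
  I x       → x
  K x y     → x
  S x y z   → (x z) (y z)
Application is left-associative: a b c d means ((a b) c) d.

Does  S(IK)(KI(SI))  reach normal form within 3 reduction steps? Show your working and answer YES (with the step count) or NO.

Answer: YES — reaches normal form SKI in 2 ≤ 3 steps

Derivation:
  start: S(IK)(KI(SI))
  [1] SK(KI(SI))
  [2] SKI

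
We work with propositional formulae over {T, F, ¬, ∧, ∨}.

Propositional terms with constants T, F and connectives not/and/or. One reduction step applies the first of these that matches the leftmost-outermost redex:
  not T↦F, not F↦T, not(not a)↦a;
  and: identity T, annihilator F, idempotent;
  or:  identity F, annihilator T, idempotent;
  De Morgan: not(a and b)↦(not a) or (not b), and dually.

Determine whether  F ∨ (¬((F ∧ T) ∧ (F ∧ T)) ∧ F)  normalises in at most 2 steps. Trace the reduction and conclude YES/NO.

Answer: YES — reaches normal form F in 2 ≤ 2 steps

Reduction:
  start: F ∨ (¬((F ∧ T) ∧ (F ∧ T)) ∧ F)
  →1  ¬((F ∧ T) ∧ (F ∧ T)) ∧ F
  →2  F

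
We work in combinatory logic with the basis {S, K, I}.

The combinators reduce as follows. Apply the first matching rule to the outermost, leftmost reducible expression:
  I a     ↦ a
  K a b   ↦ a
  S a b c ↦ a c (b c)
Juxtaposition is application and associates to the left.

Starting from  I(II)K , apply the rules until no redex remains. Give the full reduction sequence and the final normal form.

  start: I(II)K
  [1] IIK
  [2] IK
  [3] K

Answer: normal form = K  (in 3 steps)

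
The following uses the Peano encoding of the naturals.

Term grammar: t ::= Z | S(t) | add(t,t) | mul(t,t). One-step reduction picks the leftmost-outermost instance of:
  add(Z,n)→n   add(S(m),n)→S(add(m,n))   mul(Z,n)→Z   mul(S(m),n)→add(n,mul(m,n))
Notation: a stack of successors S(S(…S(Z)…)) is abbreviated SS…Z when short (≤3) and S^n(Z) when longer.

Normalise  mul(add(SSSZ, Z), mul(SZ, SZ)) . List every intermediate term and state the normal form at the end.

Answer: normal form = SSSZ  (in 26 steps)

Reduction:
  start: mul(add(SSSZ, Z), mul(SZ, SZ))
  [1] mul(S(add(SSZ, Z)), mul(SZ, SZ))
  [2] add(mul(SZ, SZ), mul(add(SSZ, Z), mul(SZ, SZ)))
  [3] add(add(SZ, mul(Z, SZ)), mul(add(SSZ, Z), mul(SZ, SZ)))
  [4] add(S(add(Z, mul(Z, SZ))), mul(add(SSZ, Z), mul(SZ, SZ)))
  [5] S(add(add(Z, mul(Z, SZ)), mul(add(SSZ, Z), mul(SZ, SZ))))
  [6] S(add(mul(Z, SZ), mul(add(SSZ, Z), mul(SZ, SZ))))
  [7] S(add(Z, mul(add(SSZ, Z), mul(SZ, SZ))))
  [8] S(mul(add(SSZ, Z), mul(SZ, SZ)))
  [9] S(mul(S(add(SZ, Z)), mul(SZ, SZ)))
  [10] S(add(mul(SZ, SZ), mul(add(SZ, Z), mul(SZ, SZ))))
  [11] S(add(add(SZ, mul(Z, SZ)), mul(add(SZ, Z), mul(SZ, SZ))))
  [12] S(add(S(add(Z, mul(Z, SZ))), mul(add(SZ, Z), mul(SZ, SZ))))
  [13] S(S(add(add(Z, mul(Z, SZ)), mul(add(SZ, Z), mul(SZ, SZ)))))
  [14] S(S(add(mul(Z, SZ), mul(add(SZ, Z), mul(SZ, SZ)))))
  [15] S(S(add(Z, mul(add(SZ, Z), mul(SZ, SZ)))))
  [16] S(S(mul(add(SZ, Z), mul(SZ, SZ))))
  [17] S(S(mul(S(add(Z, Z)), mul(SZ, SZ))))
  [18] S(S(add(mul(SZ, SZ), mul(add(Z, Z), mul(SZ, SZ)))))
  [19] S(S(add(add(SZ, mul(Z, SZ)), mul(add(Z, Z), mul(SZ, SZ)))))
  [20] S(S(add(S(add(Z, mul(Z, SZ))), mul(add(Z, Z), mul(SZ, SZ)))))
  [21] S(S(S(add(add(Z, mul(Z, SZ)), mul(add(Z, Z), mul(SZ, SZ))))))
  [22] S(S(S(add(mul(Z, SZ), mul(add(Z, Z), mul(SZ, SZ))))))
  [23] S(S(S(add(Z, mul(add(Z, Z), mul(SZ, SZ))))))
  [24] S(S(S(mul(add(Z, Z), mul(SZ, SZ)))))
  [25] S(S(S(mul(Z, mul(SZ, SZ)))))
  [26] SSSZ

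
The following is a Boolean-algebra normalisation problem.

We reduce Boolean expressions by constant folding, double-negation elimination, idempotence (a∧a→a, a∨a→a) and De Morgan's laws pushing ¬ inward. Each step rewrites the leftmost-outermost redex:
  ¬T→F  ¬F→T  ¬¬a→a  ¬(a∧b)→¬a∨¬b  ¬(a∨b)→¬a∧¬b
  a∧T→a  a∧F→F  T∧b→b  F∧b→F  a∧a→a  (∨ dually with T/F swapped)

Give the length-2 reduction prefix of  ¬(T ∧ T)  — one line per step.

  start: ¬(T ∧ T)
  →1  ¬T ∨ ¬T
  →2  ¬T

Answer: after 2 steps: ¬T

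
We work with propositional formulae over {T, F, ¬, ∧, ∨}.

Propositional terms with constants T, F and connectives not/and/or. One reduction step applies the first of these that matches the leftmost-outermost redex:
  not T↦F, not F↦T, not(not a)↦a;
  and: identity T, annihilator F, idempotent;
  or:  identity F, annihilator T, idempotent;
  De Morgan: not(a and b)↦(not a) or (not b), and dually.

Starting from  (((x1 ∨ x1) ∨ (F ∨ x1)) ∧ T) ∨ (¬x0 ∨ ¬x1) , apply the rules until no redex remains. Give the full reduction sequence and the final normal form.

  start: (((x1 ∨ x1) ∨ (F ∨ x1)) ∧ T) ∨ (¬x0 ∨ ¬x1)
  [1] ((x1 ∨ x1) ∨ (F ∨ x1)) ∨ (¬x0 ∨ ¬x1)
  [2] (x1 ∨ (F ∨ x1)) ∨ (¬x0 ∨ ¬x1)
  [3] (x1 ∨ x1) ∨ (¬x0 ∨ ¬x1)
  [4] x1 ∨ (¬x0 ∨ ¬x1)

Answer: normal form = x1 ∨ (¬x0 ∨ ¬x1)  (in 4 steps)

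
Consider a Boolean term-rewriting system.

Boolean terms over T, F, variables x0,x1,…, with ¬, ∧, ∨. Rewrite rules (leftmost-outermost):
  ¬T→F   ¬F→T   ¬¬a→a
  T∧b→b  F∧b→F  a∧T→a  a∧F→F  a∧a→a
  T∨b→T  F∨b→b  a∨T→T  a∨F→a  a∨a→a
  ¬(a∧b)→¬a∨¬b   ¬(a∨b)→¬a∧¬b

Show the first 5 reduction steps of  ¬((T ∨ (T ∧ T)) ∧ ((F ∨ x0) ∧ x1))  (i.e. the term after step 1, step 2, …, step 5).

  start: ¬((T ∨ (T ∧ T)) ∧ ((F ∨ x0) ∧ x1))
  [1] ¬(T ∨ (T ∧ T)) ∨ ¬((F ∨ x0) ∧ x1)
  [2] (¬T ∧ ¬(T ∧ T)) ∨ ¬((F ∨ x0) ∧ x1)
  [3] (F ∧ ¬(T ∧ T)) ∨ ¬((F ∨ x0) ∧ x1)
  [4] F ∨ ¬((F ∨ x0) ∧ x1)
  [5] ¬((F ∨ x0) ∧ x1)

Answer: after 5 steps: ¬((F ∨ x0) ∧ x1)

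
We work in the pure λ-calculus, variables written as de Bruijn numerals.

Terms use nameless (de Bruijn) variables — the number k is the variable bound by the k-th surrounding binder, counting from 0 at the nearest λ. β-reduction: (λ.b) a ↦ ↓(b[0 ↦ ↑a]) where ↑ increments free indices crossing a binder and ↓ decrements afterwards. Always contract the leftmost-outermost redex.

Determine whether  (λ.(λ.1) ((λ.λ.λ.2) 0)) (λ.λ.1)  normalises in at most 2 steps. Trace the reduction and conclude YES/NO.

  start: (λ.(λ.1) ((λ.λ.λ.2) 0)) (λ.λ.1)
  →1  (λ.λ.λ.1) ((λ.λ.λ.2) (λ.λ.1))
  →2  λ.λ.1

Answer: YES — reaches normal form λ.λ.1 in 2 ≤ 2 steps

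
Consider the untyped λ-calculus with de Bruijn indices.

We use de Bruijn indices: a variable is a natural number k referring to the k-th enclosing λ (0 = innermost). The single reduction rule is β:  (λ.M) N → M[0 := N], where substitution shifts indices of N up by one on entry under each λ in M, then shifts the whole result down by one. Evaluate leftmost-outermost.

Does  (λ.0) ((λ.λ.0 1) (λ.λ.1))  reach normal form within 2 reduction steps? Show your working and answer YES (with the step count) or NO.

Answer: YES — reaches normal form λ.0 (λ.λ.1) in 2 ≤ 2 steps

Working:
  start: (λ.0) ((λ.λ.0 1) (λ.λ.1))
  step 1: (λ.λ.0 1) (λ.λ.1)
  step 2: λ.0 (λ.λ.1)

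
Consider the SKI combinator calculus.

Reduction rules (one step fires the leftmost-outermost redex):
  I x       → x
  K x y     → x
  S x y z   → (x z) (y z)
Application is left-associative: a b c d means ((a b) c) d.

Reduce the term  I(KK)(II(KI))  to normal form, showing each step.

Answer: normal form = K  (in 2 steps)

Reduction:
  start: I(KK)(II(KI))
  →1  KK(II(KI))
  →2  K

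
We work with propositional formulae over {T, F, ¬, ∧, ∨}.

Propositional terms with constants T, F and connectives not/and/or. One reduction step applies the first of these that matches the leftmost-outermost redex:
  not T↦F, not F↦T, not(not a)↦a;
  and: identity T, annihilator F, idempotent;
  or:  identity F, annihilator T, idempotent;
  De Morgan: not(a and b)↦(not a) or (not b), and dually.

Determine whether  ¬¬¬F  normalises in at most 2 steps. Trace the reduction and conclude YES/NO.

Answer: YES — reaches normal form T in 2 ≤ 2 steps

Derivation:
  start: ¬¬¬F
  step 1: ¬F
  step 2: T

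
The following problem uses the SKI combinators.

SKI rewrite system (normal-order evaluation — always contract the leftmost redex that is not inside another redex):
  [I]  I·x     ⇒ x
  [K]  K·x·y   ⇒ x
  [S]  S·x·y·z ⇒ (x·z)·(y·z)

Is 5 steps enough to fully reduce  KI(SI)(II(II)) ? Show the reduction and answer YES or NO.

Answer: YES — reaches normal form I in 5 ≤ 5 steps

Derivation:
  start: KI(SI)(II(II))
  step 1: I(II(II))
  step 2: II(II)
  step 3: I(II)
  step 4: II
  step 5: I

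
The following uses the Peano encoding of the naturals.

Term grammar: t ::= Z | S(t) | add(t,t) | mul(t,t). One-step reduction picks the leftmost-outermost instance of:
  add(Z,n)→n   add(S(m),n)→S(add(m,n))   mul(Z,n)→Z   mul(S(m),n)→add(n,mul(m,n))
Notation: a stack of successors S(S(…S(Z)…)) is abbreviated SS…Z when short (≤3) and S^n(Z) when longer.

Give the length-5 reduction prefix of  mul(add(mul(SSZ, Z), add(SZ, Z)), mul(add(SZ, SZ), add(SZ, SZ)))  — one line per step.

Answer: after 5 steps: mul(add(Z, add(SZ, Z)), mul(add(SZ, SZ), add(SZ, SZ)))

Working:
  start: mul(add(mul(SSZ, Z), add(SZ, Z)), mul(add(SZ, SZ), add(SZ, SZ)))
  [1] mul(add(add(Z, mul(SZ, Z)), add(SZ, Z)), mul(add(SZ, SZ), add(SZ, SZ)))
  [2] mul(add(mul(SZ, Z), add(SZ, Z)), mul(add(SZ, SZ), add(SZ, SZ)))
  [3] mul(add(add(Z, mul(Z, Z)), add(SZ, Z)), mul(add(SZ, SZ), add(SZ, SZ)))
  [4] mul(add(mul(Z, Z), add(SZ, Z)), mul(add(SZ, SZ), add(SZ, SZ)))
  [5] mul(add(Z, add(SZ, Z)), mul(add(SZ, SZ), add(SZ, SZ)))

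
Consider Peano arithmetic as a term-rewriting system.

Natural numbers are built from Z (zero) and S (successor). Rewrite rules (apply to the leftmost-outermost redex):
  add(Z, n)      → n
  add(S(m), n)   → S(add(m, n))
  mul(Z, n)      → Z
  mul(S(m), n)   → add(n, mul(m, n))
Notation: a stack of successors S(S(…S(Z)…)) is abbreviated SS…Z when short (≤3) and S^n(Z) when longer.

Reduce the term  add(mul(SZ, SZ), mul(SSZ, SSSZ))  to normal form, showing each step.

  start: add(mul(SZ, SZ), mul(SSZ, SSSZ))
  step 1: add(add(SZ, mul(Z, SZ)), mul(SSZ, SSSZ))
  step 2: add(S(add(Z, mul(Z, SZ))), mul(SSZ, SSSZ))
  step 3: S(add(add(Z, mul(Z, SZ)), mul(SSZ, SSSZ)))
  step 4: S(add(mul(Z, SZ), mul(SSZ, SSSZ)))
  step 5: S(add(Z, mul(SSZ, SSSZ)))
  step 6: S(mul(SSZ, SSSZ))
  step 7: S(add(SSSZ, mul(SZ, SSSZ)))
  step 8: S(S(add(SSZ, mul(SZ, SSSZ))))
  step 9: S(S(S(add(SZ, mul(SZ, SSSZ)))))
  step 10: S(S(S(S(add(Z, mul(SZ, SSSZ))))))
  step 11: S(S(S(S(mul(SZ, SSSZ)))))
  step 12: S(S(S(S(add(SSSZ, mul(Z, SSSZ))))))
  step 13: S(S(S(S(S(add(SSZ, mul(Z, SSSZ)))))))
  step 14: S(S(S(S(S(S(add(SZ, mul(Z, SSSZ))))))))
  step 15: S(S(S(S(S(S(S(add(Z, mul(Z, SSSZ)))))))))
  step 16: S(S(S(S(S(S(S(mul(Z, SSSZ))))))))
  step 17: S^7(Z)

Answer: normal form = S^7(Z)  (in 17 steps)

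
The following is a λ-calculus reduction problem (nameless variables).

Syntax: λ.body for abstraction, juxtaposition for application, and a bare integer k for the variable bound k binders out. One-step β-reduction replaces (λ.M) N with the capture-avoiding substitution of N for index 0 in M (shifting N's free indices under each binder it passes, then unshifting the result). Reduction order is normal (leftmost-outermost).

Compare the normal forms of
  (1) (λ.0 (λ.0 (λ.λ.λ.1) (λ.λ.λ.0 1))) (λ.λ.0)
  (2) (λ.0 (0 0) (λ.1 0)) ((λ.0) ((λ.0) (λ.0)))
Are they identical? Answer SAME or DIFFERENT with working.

Answer: SAME — A ⇓ λ.0, B ⇓ λ.0

Reduction:
Term A:
  start: (λ.0 (λ.0 (λ.λ.λ.1) (λ.λ.λ.0 1))) (λ.λ.0)
  step 1: (λ.λ.0) (λ.0 (λ.λ.λ.1) (λ.λ.λ.0 1))
  step 2: λ.0

Term B:
  start: (λ.0 (0 0) (λ.1 0)) ((λ.0) ((λ.0) (λ.0)))
  step 1: (λ.0) ((λ.0) (λ.0)) ((λ.0) ((λ.0) (λ.0)) ((λ.0) ((λ.0) (λ.0)))) (λ.(λ.0) ((λ.0) (λ.0)) 0)
  step 2: (λ.0) (λ.0) ((λ.0) ((λ.0) (λ.0)) ((λ.0) ((λ.0) (λ.0)))) (λ.(λ.0) ((λ.0) (λ.0)) 0)
  step 3: (λ.0) ((λ.0) ((λ.0) (λ.0)) ((λ.0) ((λ.0) (λ.0)))) (λ.(λ.0) ((λ.0) (λ.0)) 0)
  step 4: (λ.0) ((λ.0) (λ.0)) ((λ.0) ((λ.0) (λ.0))) (λ.(λ.0) ((λ.0) (λ.0)) 0)
  step 5: (λ.0) (λ.0) ((λ.0) ((λ.0) (λ.0))) (λ.(λ.0) ((λ.0) (λ.0)) 0)
  step 6: (λ.0) ((λ.0) ((λ.0) (λ.0))) (λ.(λ.0) ((λ.0) (λ.0)) 0)
  step 7: (λ.0) ((λ.0) (λ.0)) (λ.(λ.0) ((λ.0) (λ.0)) 0)
  step 8: (λ.0) (λ.0) (λ.(λ.0) ((λ.0) (λ.0)) 0)
  step 9: (λ.0) (λ.(λ.0) ((λ.0) (λ.0)) 0)
  step 10: λ.(λ.0) ((λ.0) (λ.0)) 0
  step 11: λ.(λ.0) (λ.0) 0
  step 12: λ.(λ.0) 0
  step 13: λ.0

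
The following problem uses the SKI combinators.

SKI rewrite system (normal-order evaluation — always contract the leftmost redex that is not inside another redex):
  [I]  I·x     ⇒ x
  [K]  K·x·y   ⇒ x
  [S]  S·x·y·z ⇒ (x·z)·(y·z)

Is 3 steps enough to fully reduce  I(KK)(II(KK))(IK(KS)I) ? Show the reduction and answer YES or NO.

Answer: NO — after 3 steps the term is K(K(KS)I), not yet normal

Reduction:
  start: I(KK)(II(KK))(IK(KS)I)
  step 1: KK(II(KK))(IK(KS)I)
  step 2: K(IK(KS)I)
  step 3: K(K(KS)I)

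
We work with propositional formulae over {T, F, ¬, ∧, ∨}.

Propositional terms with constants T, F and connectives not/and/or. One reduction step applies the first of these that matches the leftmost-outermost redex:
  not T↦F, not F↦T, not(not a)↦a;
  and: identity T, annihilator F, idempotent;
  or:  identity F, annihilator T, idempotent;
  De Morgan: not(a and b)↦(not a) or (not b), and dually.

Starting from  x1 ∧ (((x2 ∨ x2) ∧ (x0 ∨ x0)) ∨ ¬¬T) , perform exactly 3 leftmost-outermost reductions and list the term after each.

Answer: after 3 steps: x1 ∧ ((x2 ∧ x0) ∨ T)

Reduction:
  start: x1 ∧ (((x2 ∨ x2) ∧ (x0 ∨ x0)) ∨ ¬¬T)
  step 1: x1 ∧ ((x2 ∧ (x0 ∨ x0)) ∨ ¬¬T)
  step 2: x1 ∧ ((x2 ∧ x0) ∨ ¬¬T)
  step 3: x1 ∧ ((x2 ∧ x0) ∨ T)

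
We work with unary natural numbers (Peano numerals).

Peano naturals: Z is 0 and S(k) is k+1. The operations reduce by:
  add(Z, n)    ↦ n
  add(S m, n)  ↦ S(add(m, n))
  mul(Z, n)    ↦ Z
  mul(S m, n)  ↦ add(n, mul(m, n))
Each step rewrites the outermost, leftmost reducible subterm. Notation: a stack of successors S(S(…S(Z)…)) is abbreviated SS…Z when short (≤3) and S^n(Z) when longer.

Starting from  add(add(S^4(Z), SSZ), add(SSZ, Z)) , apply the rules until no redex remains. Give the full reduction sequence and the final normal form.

  start: add(add(S^4(Z), SSZ), add(SSZ, Z))
  step 1: add(S(add(SSSZ, SSZ)), add(SSZ, Z))
  step 2: S(add(add(SSSZ, SSZ), add(SSZ, Z)))
  step 3: S(add(S(add(SSZ, SSZ)), add(SSZ, Z)))
  step 4: S(S(add(add(SSZ, SSZ), add(SSZ, Z))))
  step 5: S(S(add(S(add(SZ, SSZ)), add(SSZ, Z))))
  step 6: S(S(S(add(add(SZ, SSZ), add(SSZ, Z)))))
  step 7: S(S(S(add(S(add(Z, SSZ)), add(SSZ, Z)))))
  step 8: S(S(S(S(add(add(Z, SSZ), add(SSZ, Z))))))
  step 9: S(S(S(S(add(SSZ, add(SSZ, Z))))))
  step 10: S(S(S(S(S(add(SZ, add(SSZ, Z)))))))
  step 11: S(S(S(S(S(S(add(Z, add(SSZ, Z))))))))
  step 12: S(S(S(S(S(S(add(SSZ, Z)))))))
  step 13: S(S(S(S(S(S(S(add(SZ, Z))))))))
  step 14: S(S(S(S(S(S(S(S(add(Z, Z)))))))))
  step 15: S^8(Z)

Answer: normal form = S^8(Z)  (in 15 steps)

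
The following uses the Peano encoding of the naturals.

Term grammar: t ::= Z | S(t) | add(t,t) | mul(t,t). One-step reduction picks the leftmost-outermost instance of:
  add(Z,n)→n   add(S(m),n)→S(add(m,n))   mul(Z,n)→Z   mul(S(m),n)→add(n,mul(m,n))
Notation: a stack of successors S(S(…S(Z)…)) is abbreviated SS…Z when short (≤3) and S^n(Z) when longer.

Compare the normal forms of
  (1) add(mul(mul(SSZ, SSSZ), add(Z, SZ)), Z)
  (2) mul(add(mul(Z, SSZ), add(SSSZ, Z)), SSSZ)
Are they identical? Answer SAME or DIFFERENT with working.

Term A:
  start: add(mul(mul(SSZ, SSSZ), add(Z, SZ)), Z)
  step 1: add(mul(add(SSSZ, mul(SZ, SSSZ)), add(Z, SZ)), Z)
  step 2: add(mul(S(add(SSZ, mul(SZ, SSSZ))), add(Z, SZ)), Z)
  step 3: add(add(add(Z, SZ), mul(add(SSZ, mul(SZ, SSSZ)), add(Z, SZ))), Z)
  step 4: add(add(SZ, mul(add(SSZ, mul(SZ, SSSZ)), add(Z, SZ))), Z)
  step 5: add(S(add(Z, mul(add(SSZ, mul(SZ, SSSZ)), add(Z, SZ)))), Z)
  step 6: S(add(add(Z, mul(add(SSZ, mul(SZ, SSSZ)), add(Z, SZ))), Z))
  step 7: S(add(mul(add(SSZ, mul(SZ, SSSZ)), add(Z, SZ)), Z))
  step 8: S(add(mul(S(add(SZ, mul(SZ, SSSZ))), add(Z, SZ)), Z))
  step 9: S(add(add(add(Z, SZ), mul(add(SZ, mul(SZ, SSSZ)), add(Z, SZ))), Z))
  step 10: S(add(add(SZ, mul(add(SZ, mul(SZ, SSSZ)), add(Z, SZ))), Z))
  step 11: S(add(S(add(Z, mul(add(SZ, mul(SZ, SSSZ)), add(Z, SZ)))), Z))
  step 12: S(S(add(add(Z, mul(add(SZ, mul(SZ, SSSZ)), add(Z, SZ))), Z)))
  step 13: S(S(add(mul(add(SZ, mul(SZ, SSSZ)), add(Z, SZ)), Z)))
  step 14: S(S(add(mul(S(add(Z, mul(SZ, SSSZ))), add(Z, SZ)), Z)))
  step 15: S(S(add(add(add(Z, SZ), mul(add(Z, mul(SZ, SSSZ)), add(Z, SZ))), Z)))
  step 16: S(S(add(add(SZ, mul(add(Z, mul(SZ, SSSZ)), add(Z, SZ))), Z)))
  step 17: S(S(add(S(add(Z, mul(add(Z, mul(SZ, SSSZ)), add(Z, SZ)))), Z)))
  step 18: S(S(S(add(add(Z, mul(add(Z, mul(SZ, SSSZ)), add(Z, SZ))), Z))))
  step 19: S(S(S(add(mul(add(Z, mul(SZ, SSSZ)), add(Z, SZ)), Z))))
  step 20: S(S(S(add(mul(mul(SZ, SSSZ), add(Z, SZ)), Z))))
  step 21: S(S(S(add(mul(add(SSSZ, mul(Z, SSSZ)), add(Z, SZ)), Z))))
  step 22: S(S(S(add(mul(S(add(SSZ, mul(Z, SSSZ))), add(Z, SZ)), Z))))
  step 23: S(S(S(add(add(add(Z, SZ), mul(add(SSZ, mul(Z, SSSZ)), add(Z, SZ))), Z))))
  step 24: S(S(S(add(add(SZ, mul(add(SSZ, mul(Z, SSSZ)), add(Z, SZ))), Z))))
  step 25: S(S(S(add(S(add(Z, mul(add(SSZ, mul(Z, SSSZ)), add(Z, SZ)))), Z))))
  step 26: S(S(S(S(add(add(Z, mul(add(SSZ, mul(Z, SSSZ)), add(Z, SZ))), Z)))))
  step 27: S(S(S(S(add(mul(add(SSZ, mul(Z, SSSZ)), add(Z, SZ)), Z)))))
  step 28: S(S(S(S(add(mul(S(add(SZ, mul(Z, SSSZ))), add(Z, SZ)), Z)))))
  step 29: S(S(S(S(add(add(add(Z, SZ), mul(add(SZ, mul(Z, SSSZ)), add(Z, SZ))), Z)))))
  step 30: S(S(S(S(add(add(SZ, mul(add(SZ, mul(Z, SSSZ)), add(Z, SZ))), Z)))))
  step 31: S(S(S(S(add(S(add(Z, mul(add(SZ, mul(Z, SSSZ)), add(Z, SZ)))), Z)))))
  step 32: S(S(S(S(S(add(add(Z, mul(add(SZ, mul(Z, SSSZ)), add(Z, SZ))), Z))))))
  step 33: S(S(S(S(S(add(mul(add(SZ, mul(Z, SSSZ)), add(Z, SZ)), Z))))))
  step 34: S(S(S(S(S(add(mul(S(add(Z, mul(Z, SSSZ))), add(Z, SZ)), Z))))))
  step 35: S(S(S(S(S(add(add(add(Z, SZ), mul(add(Z, mul(Z, SSSZ)), add(Z, SZ))), Z))))))
  step 36: S(S(S(S(S(add(add(SZ, mul(add(Z, mul(Z, SSSZ)), add(Z, SZ))), Z))))))
  step 37: S(S(S(S(S(add(S(add(Z, mul(add(Z, mul(Z, SSSZ)), add(Z, SZ)))), Z))))))
  step 38: S(S(S(S(S(S(add(add(Z, mul(add(Z, mul(Z, SSSZ)), add(Z, SZ))), Z)))))))
  step 39: S(S(S(S(S(S(add(mul(add(Z, mul(Z, SSSZ)), add(Z, SZ)), Z)))))))
  step 40: S(S(S(S(S(S(add(mul(mul(Z, SSSZ), add(Z, SZ)), Z)))))))
  step 41: S(S(S(S(S(S(add(mul(Z, add(Z, SZ)), Z)))))))
  step 42: S(S(S(S(S(S(add(Z, Z)))))))
  step 43: S^6(Z)

Term B:
  start: mul(add(mul(Z, SSZ), add(SSSZ, Z)), SSSZ)
  step 1: mul(add(Z, add(SSSZ, Z)), SSSZ)
  step 2: mul(add(SSSZ, Z), SSSZ)
  step 3: mul(S(add(SSZ, Z)), SSSZ)
  step 4: add(SSSZ, mul(add(SSZ, Z), SSSZ))
  step 5: S(add(SSZ, mul(add(SSZ, Z), SSSZ)))
  step 6: S(S(add(SZ, mul(add(SSZ, Z), SSSZ))))
  step 7: S(S(S(add(Z, mul(add(SSZ, Z), SSSZ)))))
  step 8: S(S(S(mul(add(SSZ, Z), SSSZ))))
  step 9: S(S(S(mul(S(add(SZ, Z)), SSSZ))))
  step 10: S(S(S(add(SSSZ, mul(add(SZ, Z), SSSZ)))))
  step 11: S(S(S(S(add(SSZ, mul(add(SZ, Z), SSSZ))))))
  step 12: S(S(S(S(S(add(SZ, mul(add(SZ, Z), SSSZ)))))))
  step 13: S(S(S(S(S(S(add(Z, mul(add(SZ, Z), SSSZ))))))))
  step 14: S(S(S(S(S(S(mul(add(SZ, Z), SSSZ)))))))
  step 15: S(S(S(S(S(S(mul(S(add(Z, Z)), SSSZ)))))))
  step 16: S(S(S(S(S(S(add(SSSZ, mul(add(Z, Z), SSSZ))))))))
  step 17: S(S(S(S(S(S(S(add(SSZ, mul(add(Z, Z), SSSZ)))))))))
  step 18: S(S(S(S(S(S(S(S(add(SZ, mul(add(Z, Z), SSSZ))))))))))
  step 19: S(S(S(S(S(S(S(S(S(add(Z, mul(add(Z, Z), SSSZ)))))))))))
  step 20: S(S(S(S(S(S(S(S(S(mul(add(Z, Z), SSSZ))))))))))
  step 21: S(S(S(S(S(S(S(S(S(mul(Z, SSSZ))))))))))
  step 22: S^9(Z)

Answer: DIFFERENT — A ⇓ S^6(Z), B ⇓ S^9(Z)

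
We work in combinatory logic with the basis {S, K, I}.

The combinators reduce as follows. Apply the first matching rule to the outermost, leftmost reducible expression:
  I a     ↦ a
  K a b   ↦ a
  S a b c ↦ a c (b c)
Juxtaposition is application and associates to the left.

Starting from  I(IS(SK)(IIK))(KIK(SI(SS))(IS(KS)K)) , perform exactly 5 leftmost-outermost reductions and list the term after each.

Answer: after 5 steps: IIK(KIK(SI(SS))(IS(KS)K))

Derivation:
  start: I(IS(SK)(IIK))(KIK(SI(SS))(IS(KS)K))
  [1] IS(SK)(IIK)(KIK(SI(SS))(IS(KS)K))
  [2] S(SK)(IIK)(KIK(SI(SS))(IS(KS)K))
  [3] SK(KIK(SI(SS))(IS(KS)K))(IIK(KIK(SI(SS))(IS(KS)K)))
  [4] K(IIK(KIK(SI(SS))(IS(KS)K)))(KIK(SI(SS))(IS(KS)K)(IIK(KIK(SI(SS))(IS(KS)K))))
  [5] IIK(KIK(SI(SS))(IS(KS)K))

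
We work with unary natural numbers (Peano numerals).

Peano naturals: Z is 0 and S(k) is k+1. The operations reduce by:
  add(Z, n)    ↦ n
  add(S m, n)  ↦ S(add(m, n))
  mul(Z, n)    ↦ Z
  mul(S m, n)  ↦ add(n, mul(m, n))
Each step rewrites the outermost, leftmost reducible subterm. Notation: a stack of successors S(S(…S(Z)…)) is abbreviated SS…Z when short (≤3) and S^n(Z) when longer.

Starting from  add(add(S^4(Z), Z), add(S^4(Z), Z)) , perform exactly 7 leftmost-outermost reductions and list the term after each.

Answer: after 7 steps: S(S(S(add(S(add(Z, Z)), add(S^4(Z), Z)))))

Derivation:
  start: add(add(S^4(Z), Z), add(S^4(Z), Z))
  step 1: add(S(add(SSSZ, Z)), add(S^4(Z), Z))
  step 2: S(add(add(SSSZ, Z), add(S^4(Z), Z)))
  step 3: S(add(S(add(SSZ, Z)), add(S^4(Z), Z)))
  step 4: S(S(add(add(SSZ, Z), add(S^4(Z), Z))))
  step 5: S(S(add(S(add(SZ, Z)), add(S^4(Z), Z))))
  step 6: S(S(S(add(add(SZ, Z), add(S^4(Z), Z)))))
  step 7: S(S(S(add(S(add(Z, Z)), add(S^4(Z), Z)))))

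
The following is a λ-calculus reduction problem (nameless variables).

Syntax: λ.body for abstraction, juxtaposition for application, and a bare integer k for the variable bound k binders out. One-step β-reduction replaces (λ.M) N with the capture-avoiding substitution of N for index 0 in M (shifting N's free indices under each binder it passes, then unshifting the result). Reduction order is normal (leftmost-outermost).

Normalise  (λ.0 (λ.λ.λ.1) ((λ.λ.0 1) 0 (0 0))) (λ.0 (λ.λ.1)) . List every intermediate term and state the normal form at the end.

Answer: normal form = λ.λ.λ.1  (in 10 steps)

Working:
  start: (λ.0 (λ.λ.λ.1) ((λ.λ.0 1) 0 (0 0))) (λ.0 (λ.λ.1))
  [1] (λ.0 (λ.λ.1)) (λ.λ.λ.1) ((λ.λ.0 1) (λ.0 (λ.λ.1)) ((λ.0 (λ.λ.1)) (λ.0 (λ.λ.1))))
  [2] (λ.λ.λ.1) (λ.λ.1) ((λ.λ.0 1) (λ.0 (λ.λ.1)) ((λ.0 (λ.λ.1)) (λ.0 (λ.λ.1))))
  [3] (λ.λ.1) ((λ.λ.0 1) (λ.0 (λ.λ.1)) ((λ.0 (λ.λ.1)) (λ.0 (λ.λ.1))))
  [4] λ.(λ.λ.0 1) (λ.0 (λ.λ.1)) ((λ.0 (λ.λ.1)) (λ.0 (λ.λ.1)))
  [5] λ.(λ.0 (λ.0 (λ.λ.1))) ((λ.0 (λ.λ.1)) (λ.0 (λ.λ.1)))
  [6] λ.(λ.0 (λ.λ.1)) (λ.0 (λ.λ.1)) (λ.0 (λ.λ.1))
  [7] λ.(λ.0 (λ.λ.1)) (λ.λ.1) (λ.0 (λ.λ.1))
  [8] λ.(λ.λ.1) (λ.λ.1) (λ.0 (λ.λ.1))
  [9] λ.(λ.λ.λ.1) (λ.0 (λ.λ.1))
  [10] λ.λ.λ.1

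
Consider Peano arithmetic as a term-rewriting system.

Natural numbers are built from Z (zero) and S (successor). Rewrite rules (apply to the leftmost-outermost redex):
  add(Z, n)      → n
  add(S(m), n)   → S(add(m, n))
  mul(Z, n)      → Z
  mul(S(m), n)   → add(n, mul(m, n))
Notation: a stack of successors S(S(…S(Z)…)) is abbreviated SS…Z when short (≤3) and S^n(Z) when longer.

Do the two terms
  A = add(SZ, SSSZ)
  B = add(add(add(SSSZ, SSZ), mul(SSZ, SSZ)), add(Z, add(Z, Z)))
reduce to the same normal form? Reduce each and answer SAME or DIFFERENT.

Term A:
  start: add(SZ, SSSZ)
  →1  S(add(Z, SSSZ))
  →2  S^4(Z)

Term B:
  start: add(add(add(SSSZ, SSZ), mul(SSZ, SSZ)), add(Z, add(Z, Z)))
  →1  add(add(S(add(SSZ, SSZ)), mul(SSZ, SSZ)), add(Z, add(Z, Z)))
  →2  add(S(add(add(SSZ, SSZ), mul(SSZ, SSZ))), add(Z, add(Z, Z)))
  →3  S(add(add(add(SSZ, SSZ), mul(SSZ, SSZ)), add(Z, add(Z, Z))))
  →4  S(add(add(S(add(SZ, SSZ)), mul(SSZ, SSZ)), add(Z, add(Z, Z))))
  →5  S(add(S(add(add(SZ, SSZ), mul(SSZ, SSZ))), add(Z, add(Z, Z))))
  →6  S(S(add(add(add(SZ, SSZ), mul(SSZ, SSZ)), add(Z, add(Z, Z)))))
  →7  S(S(add(add(S(add(Z, SSZ)), mul(SSZ, SSZ)), add(Z, add(Z, Z)))))
  →8  S(S(add(S(add(add(Z, SSZ), mul(SSZ, SSZ))), add(Z, add(Z, Z)))))
  →9  S(S(S(add(add(add(Z, SSZ), mul(SSZ, SSZ)), add(Z, add(Z, Z))))))
  →10  S(S(S(add(add(SSZ, mul(SSZ, SSZ)), add(Z, add(Z, Z))))))
  →11  S(S(S(add(S(add(SZ, mul(SSZ, SSZ))), add(Z, add(Z, Z))))))
  →12  S(S(S(S(add(add(SZ, mul(SSZ, SSZ)), add(Z, add(Z, Z)))))))
  →13  S(S(S(S(add(S(add(Z, mul(SSZ, SSZ))), add(Z, add(Z, Z)))))))
  →14  S(S(S(S(S(add(add(Z, mul(SSZ, SSZ)), add(Z, add(Z, Z))))))))
  →15  S(S(S(S(S(add(mul(SSZ, SSZ), add(Z, add(Z, Z))))))))
  →16  S(S(S(S(S(add(add(SSZ, mul(SZ, SSZ)), add(Z, add(Z, Z))))))))
  →17  S(S(S(S(S(add(S(add(SZ, mul(SZ, SSZ))), add(Z, add(Z, Z))))))))
  →18  S(S(S(S(S(S(add(add(SZ, mul(SZ, SSZ)), add(Z, add(Z, Z)))))))))
  →19  S(S(S(S(S(S(add(S(add(Z, mul(SZ, SSZ))), add(Z, add(Z, Z)))))))))
  →20  S(S(S(S(S(S(S(add(add(Z, mul(SZ, SSZ)), add(Z, add(Z, Z))))))))))
  →21  S(S(S(S(S(S(S(add(mul(SZ, SSZ), add(Z, add(Z, Z))))))))))
  →22  S(S(S(S(S(S(S(add(add(SSZ, mul(Z, SSZ)), add(Z, add(Z, Z))))))))))
  →23  S(S(S(S(S(S(S(add(S(add(SZ, mul(Z, SSZ))), add(Z, add(Z, Z))))))))))
  →24  S(S(S(S(S(S(S(S(add(add(SZ, mul(Z, SSZ)), add(Z, add(Z, Z)))))))))))
  →25  S(S(S(S(S(S(S(S(add(S(add(Z, mul(Z, SSZ))), add(Z, add(Z, Z)))))))))))
  →26  S(S(S(S(S(S(S(S(S(add(add(Z, mul(Z, SSZ)), add(Z, add(Z, Z))))))))))))
  →27  S(S(S(S(S(S(S(S(S(add(mul(Z, SSZ), add(Z, add(Z, Z))))))))))))
  →28  S(S(S(S(S(S(S(S(S(add(Z, add(Z, add(Z, Z))))))))))))
  →29  S(S(S(S(S(S(S(S(S(add(Z, add(Z, Z)))))))))))
  →30  S(S(S(S(S(S(S(S(S(add(Z, Z))))))))))
  →31  S^9(Z)

Answer: DIFFERENT — A ⇓ S^4(Z), B ⇓ S^9(Z)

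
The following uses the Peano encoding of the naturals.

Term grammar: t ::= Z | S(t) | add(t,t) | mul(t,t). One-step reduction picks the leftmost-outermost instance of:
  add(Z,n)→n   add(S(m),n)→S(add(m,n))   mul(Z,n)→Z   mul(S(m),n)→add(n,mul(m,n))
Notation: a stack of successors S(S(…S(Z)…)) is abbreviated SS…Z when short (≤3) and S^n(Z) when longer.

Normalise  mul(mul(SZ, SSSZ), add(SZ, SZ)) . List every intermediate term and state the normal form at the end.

Answer: normal form = S^6(Z)  (in 25 steps)

Working:
  start: mul(mul(SZ, SSSZ), add(SZ, SZ))
  [1] mul(add(SSSZ, mul(Z, SSSZ)), add(SZ, SZ))
  [2] mul(S(add(SSZ, mul(Z, SSSZ))), add(SZ, SZ))
  [3] add(add(SZ, SZ), mul(add(SSZ, mul(Z, SSSZ)), add(SZ, SZ)))
  [4] add(S(add(Z, SZ)), mul(add(SSZ, mul(Z, SSSZ)), add(SZ, SZ)))
  [5] S(add(add(Z, SZ), mul(add(SSZ, mul(Z, SSSZ)), add(SZ, SZ))))
  [6] S(add(SZ, mul(add(SSZ, mul(Z, SSSZ)), add(SZ, SZ))))
  [7] S(S(add(Z, mul(add(SSZ, mul(Z, SSSZ)), add(SZ, SZ)))))
  [8] S(S(mul(add(SSZ, mul(Z, SSSZ)), add(SZ, SZ))))
  [9] S(S(mul(S(add(SZ, mul(Z, SSSZ))), add(SZ, SZ))))
  [10] S(S(add(add(SZ, SZ), mul(add(SZ, mul(Z, SSSZ)), add(SZ, SZ)))))
  [11] S(S(add(S(add(Z, SZ)), mul(add(SZ, mul(Z, SSSZ)), add(SZ, SZ)))))
  [12] S(S(S(add(add(Z, SZ), mul(add(SZ, mul(Z, SSSZ)), add(SZ, SZ))))))
  [13] S(S(S(add(SZ, mul(add(SZ, mul(Z, SSSZ)), add(SZ, SZ))))))
  [14] S(S(S(S(add(Z, mul(add(SZ, mul(Z, SSSZ)), add(SZ, SZ)))))))
  [15] S(S(S(S(mul(add(SZ, mul(Z, SSSZ)), add(SZ, SZ))))))
  [16] S(S(S(S(mul(S(add(Z, mul(Z, SSSZ))), add(SZ, SZ))))))
  [17] S(S(S(S(add(add(SZ, SZ), mul(add(Z, mul(Z, SSSZ)), add(SZ, SZ)))))))
  [18] S(S(S(S(add(S(add(Z, SZ)), mul(add(Z, mul(Z, SSSZ)), add(SZ, SZ)))))))
  [19] S(S(S(S(S(add(add(Z, SZ), mul(add(Z, mul(Z, SSSZ)), add(SZ, SZ))))))))
  [20] S(S(S(S(S(add(SZ, mul(add(Z, mul(Z, SSSZ)), add(SZ, SZ))))))))
  [21] S(S(S(S(S(S(add(Z, mul(add(Z, mul(Z, SSSZ)), add(SZ, SZ)))))))))
  [22] S(S(S(S(S(S(mul(add(Z, mul(Z, SSSZ)), add(SZ, SZ))))))))
  [23] S(S(S(S(S(S(mul(mul(Z, SSSZ), add(SZ, SZ))))))))
  [24] S(S(S(S(S(S(mul(Z, add(SZ, SZ))))))))
  [25] S^6(Z)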